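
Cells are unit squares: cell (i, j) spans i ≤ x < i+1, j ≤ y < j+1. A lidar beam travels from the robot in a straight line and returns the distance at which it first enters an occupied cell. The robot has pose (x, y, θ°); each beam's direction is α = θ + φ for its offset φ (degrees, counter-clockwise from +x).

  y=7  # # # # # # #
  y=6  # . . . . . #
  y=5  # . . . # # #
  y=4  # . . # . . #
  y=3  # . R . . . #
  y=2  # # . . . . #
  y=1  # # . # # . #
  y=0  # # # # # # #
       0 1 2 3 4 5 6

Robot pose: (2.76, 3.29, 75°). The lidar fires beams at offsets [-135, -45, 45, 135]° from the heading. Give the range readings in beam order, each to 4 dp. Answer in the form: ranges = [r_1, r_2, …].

ranges = [1.4896, 1.4200, 3.5200, 0.8776]

beam 1: φ=-135°, α=300°
  dir = (cos 300°, sin 300°) = (0.5000, -0.8660); from cell (2,3)
  next x-line at t=0.4800, next y-line at t=0.3349; Δt_x=2.0000, Δt_y=1.1547
    y: enter (2,2) at t=0.3349
    x: enter (3,2) at t=0.4800
    y: enter (3,1) at t=1.4896 ← occupied
  → r_1 = 1.4896
beam 2: φ=-45°, α=30°
  dir = (cos 30°, sin 30°) = (0.8660, 0.5000); from cell (2,3)
  next x-line at t=0.2771, next y-line at t=1.4200; Δt_x=1.1547, Δt_y=2.0000
    x: enter (3,3) at t=0.2771
    y: enter (3,4) at t=1.4200 ← occupied
  → r_2 = 1.4200
beam 3: φ=45°, α=120°
  dir = (cos 120°, sin 120°) = (-0.5000, 0.8660); from cell (2,3)
  next x-line at t=1.5200, next y-line at t=0.8198; Δt_x=2.0000, Δt_y=1.1547
    y: enter (2,4) at t=0.8198
    x: enter (1,4) at t=1.5200
    y: enter (1,5) at t=1.9745
    y: enter (1,6) at t=3.1292
    x: enter (0,6) at t=3.5200 ← occupied
  → r_3 = 3.5200
beam 4: φ=135°, α=210°
  dir = (cos 210°, sin 210°) = (-0.8660, -0.5000); from cell (2,3)
  next x-line at t=0.8776, next y-line at t=0.5800; Δt_x=1.1547, Δt_y=2.0000
    y: enter (2,2) at t=0.5800
    x: enter (1,2) at t=0.8776 ← occupied
  → r_4 = 0.8776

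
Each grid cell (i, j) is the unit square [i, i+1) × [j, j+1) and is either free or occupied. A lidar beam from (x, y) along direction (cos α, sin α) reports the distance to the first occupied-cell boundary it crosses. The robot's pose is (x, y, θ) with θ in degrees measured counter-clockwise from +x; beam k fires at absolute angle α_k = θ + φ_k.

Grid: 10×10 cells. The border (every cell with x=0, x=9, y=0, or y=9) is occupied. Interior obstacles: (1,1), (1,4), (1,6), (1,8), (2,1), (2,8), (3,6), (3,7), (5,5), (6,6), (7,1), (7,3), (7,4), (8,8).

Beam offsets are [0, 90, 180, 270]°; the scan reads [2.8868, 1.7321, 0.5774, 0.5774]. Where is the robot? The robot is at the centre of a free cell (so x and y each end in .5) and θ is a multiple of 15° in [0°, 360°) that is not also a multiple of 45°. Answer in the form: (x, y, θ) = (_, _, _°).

Enumerate (i+0.5, j+0.5, θ) over the 50 free cells and 16 admissible headings. For each, cast all 4 beams and compare to the given ranges.
  (8.5, 5.5, 120°): beam 1 = 4.0415 ≠ 2.8868 ✗
  (5.5, 3.5, 75°): beam 1 = 1.5529 ≠ 2.8868 ✗
  (8.5, 7.5, 345°): beam 1 = 0.5176 ≠ 2.8868 ✗
  (8.5, 2.5, 285°): beam 1 = 1.5529 ≠ 2.8868 ✗
  (4.5, 4.5, 60°): beam 1 = 1.0000 ≠ 2.8868 ✗
  …
  (5.5, 6.5, 60°): r_1=2.8868, r_2=1.7321, r_3=0.5774, r_4=0.5774 — all match ✓
Unique over the lattice → pose = (5.5, 6.5, 60°).

(x, y, θ) = (5.5, 6.5, 60°)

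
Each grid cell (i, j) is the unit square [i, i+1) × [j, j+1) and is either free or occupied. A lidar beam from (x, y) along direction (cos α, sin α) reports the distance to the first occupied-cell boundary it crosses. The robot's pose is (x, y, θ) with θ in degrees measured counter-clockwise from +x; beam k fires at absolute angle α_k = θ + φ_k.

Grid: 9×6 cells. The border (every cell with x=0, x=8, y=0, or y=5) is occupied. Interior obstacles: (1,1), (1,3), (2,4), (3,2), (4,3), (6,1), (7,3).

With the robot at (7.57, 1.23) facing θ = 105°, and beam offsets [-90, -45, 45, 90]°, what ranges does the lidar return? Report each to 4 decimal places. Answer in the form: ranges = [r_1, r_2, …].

ranges = [0.4452, 0.8600, 0.6582, 0.5901]

beam 1: φ=-90°, α=15°
  dir = (cos 15°, sin 15°) = (0.9659, 0.2588); from cell (7,1)
  next x-line at t=0.4452, next y-line at t=2.9751; Δt_x=1.0353, Δt_y=3.8637
    x: enter (8,1) at t=0.4452 ← occupied
  → r_1 = 0.4452
beam 2: φ=-45°, α=60°
  dir = (cos 60°, sin 60°) = (0.5000, 0.8660); from cell (7,1)
  next x-line at t=0.8600, next y-line at t=0.8891; Δt_x=2.0000, Δt_y=1.1547
    x: enter (8,1) at t=0.8600 ← occupied
  → r_2 = 0.8600
beam 3: φ=45°, α=150°
  dir = (cos 150°, sin 150°) = (-0.8660, 0.5000); from cell (7,1)
  next x-line at t=0.6582, next y-line at t=1.5400; Δt_x=1.1547, Δt_y=2.0000
    x: enter (6,1) at t=0.6582 ← occupied
  → r_3 = 0.6582
beam 4: φ=90°, α=195°
  dir = (cos 195°, sin 195°) = (-0.9659, -0.2588); from cell (7,1)
  next x-line at t=0.5901, next y-line at t=0.8887; Δt_x=1.0353, Δt_y=3.8637
    x: enter (6,1) at t=0.5901 ← occupied
  → r_4 = 0.5901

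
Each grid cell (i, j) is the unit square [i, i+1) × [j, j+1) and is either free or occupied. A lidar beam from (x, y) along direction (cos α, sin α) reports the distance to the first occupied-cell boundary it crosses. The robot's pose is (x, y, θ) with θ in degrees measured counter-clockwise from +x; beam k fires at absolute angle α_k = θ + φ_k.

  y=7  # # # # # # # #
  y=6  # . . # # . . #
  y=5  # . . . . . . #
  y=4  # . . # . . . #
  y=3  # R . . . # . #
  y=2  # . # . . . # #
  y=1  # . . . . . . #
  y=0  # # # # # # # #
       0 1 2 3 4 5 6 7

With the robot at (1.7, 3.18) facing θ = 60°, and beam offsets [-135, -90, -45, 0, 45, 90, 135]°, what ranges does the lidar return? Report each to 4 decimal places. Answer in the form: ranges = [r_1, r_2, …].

ranges = [1.1591, 0.3600, 5.4870, 3.2563, 2.7046, 0.8083, 0.7247]

beam 1: φ=-135°, α=285°
  dir = (cos 285°, sin 285°) = (0.2588, -0.9659); from cell (1,3)
  next x-line at t=1.1591, next y-line at t=0.1863; Δt_x=3.8637, Δt_y=1.0353
    y: enter (1,2) at t=0.1863
    x: enter (2,2) at t=1.1591 ← occupied
  → r_1 = 1.1591
beam 2: φ=-90°, α=330°
  dir = (cos 330°, sin 330°) = (0.8660, -0.5000); from cell (1,3)
  next x-line at t=0.3464, next y-line at t=0.3600; Δt_x=1.1547, Δt_y=2.0000
    x: enter (2,3) at t=0.3464
    y: enter (2,2) at t=0.3600 ← occupied
  → r_2 = 0.3600
beam 3: φ=-45°, α=15°
  dir = (cos 15°, sin 15°) = (0.9659, 0.2588); from cell (1,3)
  next x-line at t=0.3106, next y-line at t=3.1682; Δt_x=1.0353, Δt_y=3.8637
    x: enter (2,3) at t=0.3106
    x: enter (3,3) at t=1.3459
    x: enter (4,3) at t=2.3811
    y: enter (4,4) at t=3.1682
    x: enter (5,4) at t=3.4164
    x: enter (6,4) at t=4.4517
    x: enter (7,4) at t=5.4870 ← occupied
  → r_3 = 5.4870
beam 4: φ=0°, α=60°
  dir = (cos 60°, sin 60°) = (0.5000, 0.8660); from cell (1,3)
  next x-line at t=0.6000, next y-line at t=0.9469; Δt_x=2.0000, Δt_y=1.1547
    x: enter (2,3) at t=0.6000
    y: enter (2,4) at t=0.9469
    y: enter (2,5) at t=2.1016
    x: enter (3,5) at t=2.6000
    y: enter (3,6) at t=3.2563 ← occupied
  → r_4 = 3.2563
beam 5: φ=45°, α=105°
  dir = (cos 105°, sin 105°) = (-0.2588, 0.9659); from cell (1,3)
  next x-line at t=2.7046, next y-line at t=0.8489; Δt_x=3.8637, Δt_y=1.0353
    y: enter (1,4) at t=0.8489
    y: enter (1,5) at t=1.8842
    x: enter (0,5) at t=2.7046 ← occupied
  → r_5 = 2.7046
beam 6: φ=90°, α=150°
  dir = (cos 150°, sin 150°) = (-0.8660, 0.5000); from cell (1,3)
  next x-line at t=0.8083, next y-line at t=1.6400; Δt_x=1.1547, Δt_y=2.0000
    x: enter (0,3) at t=0.8083 ← occupied
  → r_6 = 0.8083
beam 7: φ=135°, α=195°
  dir = (cos 195°, sin 195°) = (-0.9659, -0.2588); from cell (1,3)
  next x-line at t=0.7247, next y-line at t=0.6955; Δt_x=1.0353, Δt_y=3.8637
    y: enter (1,2) at t=0.6955
    x: enter (0,2) at t=0.7247 ← occupied
  → r_7 = 0.7247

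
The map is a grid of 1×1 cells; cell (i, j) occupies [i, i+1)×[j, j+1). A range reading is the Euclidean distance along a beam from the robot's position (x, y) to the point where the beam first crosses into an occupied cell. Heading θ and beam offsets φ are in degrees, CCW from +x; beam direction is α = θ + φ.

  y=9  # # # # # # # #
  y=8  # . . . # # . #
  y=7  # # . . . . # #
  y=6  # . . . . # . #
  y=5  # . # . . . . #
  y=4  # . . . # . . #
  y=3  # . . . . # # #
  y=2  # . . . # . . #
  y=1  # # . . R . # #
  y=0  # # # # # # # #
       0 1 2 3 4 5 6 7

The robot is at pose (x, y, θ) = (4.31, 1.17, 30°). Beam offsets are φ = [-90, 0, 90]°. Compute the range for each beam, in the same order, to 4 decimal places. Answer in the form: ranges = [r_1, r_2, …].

beam 1: φ=-90°, α=300°
  dir = (cos 300°, sin 300°) = (0.5000, -0.8660); from cell (4,1)
  next x-line at t=1.3800, next y-line at t=0.1963; Δt_x=2.0000, Δt_y=1.1547
    y: enter (4,0) at t=0.1963 ← occupied
  → r_1 = 0.1963
beam 2: φ=0°, α=30°
  dir = (cos 30°, sin 30°) = (0.8660, 0.5000); from cell (4,1)
  next x-line at t=0.7967, next y-line at t=1.6600; Δt_x=1.1547, Δt_y=2.0000
    x: enter (5,1) at t=0.7967
    y: enter (5,2) at t=1.6600
    x: enter (6,2) at t=1.9514
    x: enter (7,2) at t=3.1061 ← occupied
  → r_2 = 3.1061
beam 3: φ=90°, α=120°
  dir = (cos 120°, sin 120°) = (-0.5000, 0.8660); from cell (4,1)
  next x-line at t=0.6200, next y-line at t=0.9584; Δt_x=2.0000, Δt_y=1.1547
    x: enter (3,1) at t=0.6200
    y: enter (3,2) at t=0.9584
    y: enter (3,3) at t=2.1131
    x: enter (2,3) at t=2.6200
    y: enter (2,4) at t=3.2678
    y: enter (2,5) at t=4.4225 ← occupied
  → r_3 = 4.4225

ranges = [0.1963, 3.1061, 4.4225]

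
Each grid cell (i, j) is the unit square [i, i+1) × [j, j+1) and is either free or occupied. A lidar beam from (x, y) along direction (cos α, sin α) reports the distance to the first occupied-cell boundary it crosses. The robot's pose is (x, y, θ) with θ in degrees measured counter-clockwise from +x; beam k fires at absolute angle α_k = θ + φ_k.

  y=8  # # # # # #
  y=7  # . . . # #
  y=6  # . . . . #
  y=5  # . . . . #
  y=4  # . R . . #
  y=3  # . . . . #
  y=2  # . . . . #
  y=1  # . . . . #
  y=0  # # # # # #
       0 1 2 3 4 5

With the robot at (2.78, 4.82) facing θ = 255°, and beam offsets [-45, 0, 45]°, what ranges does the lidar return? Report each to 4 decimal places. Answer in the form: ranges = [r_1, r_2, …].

beam 1: φ=-45°, α=210°
  dir = (cos 210°, sin 210°) = (-0.8660, -0.5000); from cell (2,4)
  next x-line at t=0.9007, next y-line at t=1.6400; Δt_x=1.1547, Δt_y=2.0000
    x: enter (1,4) at t=0.9007
    y: enter (1,3) at t=1.6400
    x: enter (0,3) at t=2.0554 ← occupied
  → r_1 = 2.0554
beam 2: φ=0°, α=255°
  dir = (cos 255°, sin 255°) = (-0.2588, -0.9659); from cell (2,4)
  next x-line at t=3.0137, next y-line at t=0.8489; Δt_x=3.8637, Δt_y=1.0353
    y: enter (2,3) at t=0.8489
    y: enter (2,2) at t=1.8842
    y: enter (2,1) at t=2.9195
    x: enter (1,1) at t=3.0137
    y: enter (1,0) at t=3.9548 ← occupied
  → r_2 = 3.9548
beam 3: φ=45°, α=300°
  dir = (cos 300°, sin 300°) = (0.5000, -0.8660); from cell (2,4)
  next x-line at t=0.4400, next y-line at t=0.9469; Δt_x=2.0000, Δt_y=1.1547
    x: enter (3,4) at t=0.4400
    y: enter (3,3) at t=0.9469
    y: enter (3,2) at t=2.1016
    x: enter (4,2) at t=2.4400
    y: enter (4,1) at t=3.2563
    y: enter (4,0) at t=4.4110 ← occupied
  → r_3 = 4.4110

ranges = [2.0554, 3.9548, 4.4110]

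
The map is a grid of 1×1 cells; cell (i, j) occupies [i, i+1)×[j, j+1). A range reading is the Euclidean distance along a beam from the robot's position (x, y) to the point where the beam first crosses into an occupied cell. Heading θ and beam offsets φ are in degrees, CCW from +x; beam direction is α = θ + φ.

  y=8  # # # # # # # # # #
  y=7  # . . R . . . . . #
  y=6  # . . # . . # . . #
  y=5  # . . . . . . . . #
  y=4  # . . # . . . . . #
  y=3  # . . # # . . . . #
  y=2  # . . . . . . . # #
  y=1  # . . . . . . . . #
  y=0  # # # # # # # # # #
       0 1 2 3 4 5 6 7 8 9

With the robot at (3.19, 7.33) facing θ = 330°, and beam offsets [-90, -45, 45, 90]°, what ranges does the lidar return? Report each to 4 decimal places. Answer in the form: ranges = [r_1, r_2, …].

ranges = [4.3800, 0.3416, 2.5887, 0.7736]

beam 1: φ=-90°, α=240°
  cosα=-0.5000 sinα=-0.8660 | (3,7) | tMaxX 0.3800 tMaxY 0.3811 | tΔX 2.0000 tΔY 1.1547
    t=0.3800 [x] (2,7)
    t=0.3811 [y] (2,6)
    t=1.5358 [y] (2,5)
    t=2.3800 [x] (1,5)
    t=2.6905 [y] (1,4)
    t=3.8452 [y] (1,3)
    t=4.3800 [x] (0,3) — stop
  → r_1 = 4.3800
beam 2: φ=-45°, α=285°
  cosα=0.2588 sinα=-0.9659 | (3,7) | tMaxX 3.1296 tMaxY 0.3416 | tΔX 3.8637 tΔY 1.0353
    t=0.3416 [y] (3,6) — stop
  → r_2 = 0.3416
beam 3: φ=45°, α=15°
  cosα=0.9659 sinα=0.2588 | (3,7) | tMaxX 0.8386 tMaxY 2.5887 | tΔX 1.0353 tΔY 3.8637
    t=0.8386 [x] (4,7)
    t=1.8738 [x] (5,7)
    t=2.5887 [y] (5,8) — stop
  → r_3 = 2.5887
beam 4: φ=90°, α=60°
  cosα=0.5000 sinα=0.8660 | (3,7) | tMaxX 1.6200 tMaxY 0.7736 | tΔX 2.0000 tΔY 1.1547
    t=0.7736 [y] (3,8) — stop
  → r_4 = 0.7736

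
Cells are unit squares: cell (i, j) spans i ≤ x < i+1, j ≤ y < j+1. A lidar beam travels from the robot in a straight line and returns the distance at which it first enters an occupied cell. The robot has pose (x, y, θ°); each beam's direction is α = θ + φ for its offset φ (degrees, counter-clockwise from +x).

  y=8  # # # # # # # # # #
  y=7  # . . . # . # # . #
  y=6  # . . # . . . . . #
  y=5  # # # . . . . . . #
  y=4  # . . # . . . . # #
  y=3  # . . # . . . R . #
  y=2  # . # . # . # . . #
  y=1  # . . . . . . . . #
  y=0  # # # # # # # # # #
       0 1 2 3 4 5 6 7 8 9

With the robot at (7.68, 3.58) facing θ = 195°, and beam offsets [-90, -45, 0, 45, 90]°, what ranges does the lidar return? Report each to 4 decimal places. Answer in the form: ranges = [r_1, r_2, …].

beam 1: φ=-90°, α=105°
  direction (-0.2588, 0.9659); cell (7,3); t to first gridline: x 2.6273, y 0.4348 (then +3.8637 / +1.0353)
    (7,4) via y @ 0.4348
    (7,5) via y @ 1.4701
    (7,6) via y @ 2.5054
    (6,6) via x @ 2.6273
    (6,7) via y @ 3.5406  # hit
  → r_1 = 3.5406
beam 2: φ=-45°, α=150°
  direction (-0.8660, 0.5000); cell (7,3); t to first gridline: x 0.7852, y 0.8400 (then +1.1547 / +2.0000)
    (6,3) via x @ 0.7852
    (6,4) via y @ 0.8400
    (5,4) via x @ 1.9399
    (5,5) via y @ 2.8400
    (4,5) via x @ 3.0946
    (3,5) via x @ 4.2493
    (3,6) via y @ 4.8400  # hit
  → r_2 = 4.8400
beam 3: φ=0°, α=195°
  direction (-0.9659, -0.2588); cell (7,3); t to first gridline: x 0.7040, y 2.2409 (then +1.0353 / +3.8637)
    (6,3) via x @ 0.7040
    (5,3) via x @ 1.7393
    (5,2) via y @ 2.2409
    (4,2) via x @ 2.7745  # hit
  → r_3 = 2.7745
beam 4: φ=45°, α=240°
  direction (-0.5000, -0.8660); cell (7,3); t to first gridline: x 1.3600, y 0.6697 (then +2.0000 / +1.1547)
    (7,2) via y @ 0.6697
    (6,2) via x @ 1.3600  # hit
  → r_4 = 1.3600
beam 5: φ=90°, α=285°
  direction (0.2588, -0.9659); cell (7,3); t to first gridline: x 1.2364, y 0.6005 (then +3.8637 / +1.0353)
    (7,2) via y @ 0.6005
    (8,2) via x @ 1.2364
    (8,1) via y @ 1.6357
    (8,0) via y @ 2.6710  # hit
  → r_5 = 2.6710

ranges = [3.5406, 4.8400, 2.7745, 1.3600, 2.6710]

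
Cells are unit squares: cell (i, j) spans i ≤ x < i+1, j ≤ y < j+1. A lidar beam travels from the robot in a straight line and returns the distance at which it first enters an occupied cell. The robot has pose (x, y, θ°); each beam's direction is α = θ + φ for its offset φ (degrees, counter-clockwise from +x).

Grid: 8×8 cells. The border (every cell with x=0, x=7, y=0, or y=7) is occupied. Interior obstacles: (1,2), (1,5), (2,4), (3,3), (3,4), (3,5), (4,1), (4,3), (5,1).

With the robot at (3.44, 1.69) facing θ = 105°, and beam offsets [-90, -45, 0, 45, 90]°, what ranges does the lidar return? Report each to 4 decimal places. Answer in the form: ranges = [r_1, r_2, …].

ranges = [0.5798, 1.5127, 1.3562, 1.6628, 2.5261]

beam 1: φ=-90°, α=15°
  dir = (cos 15°, sin 15°) = (0.9659, 0.2588); from cell (3,1)
  next x-line at t=0.5798, next y-line at t=1.1977; Δt_x=1.0353, Δt_y=3.8637
    x: enter (4,1) at t=0.5798 ← occupied
  → r_1 = 0.5798
beam 2: φ=-45°, α=60°
  dir = (cos 60°, sin 60°) = (0.5000, 0.8660); from cell (3,1)
  next x-line at t=1.1200, next y-line at t=0.3580; Δt_x=2.0000, Δt_y=1.1547
    y: enter (3,2) at t=0.3580
    x: enter (4,2) at t=1.1200
    y: enter (4,3) at t=1.5127 ← occupied
  → r_2 = 1.5127
beam 3: φ=0°, α=105°
  dir = (cos 105°, sin 105°) = (-0.2588, 0.9659); from cell (3,1)
  next x-line at t=1.7000, next y-line at t=0.3209; Δt_x=3.8637, Δt_y=1.0353
    y: enter (3,2) at t=0.3209
    y: enter (3,3) at t=1.3562 ← occupied
  → r_3 = 1.3562
beam 4: φ=45°, α=150°
  dir = (cos 150°, sin 150°) = (-0.8660, 0.5000); from cell (3,1)
  next x-line at t=0.5081, next y-line at t=0.6200; Δt_x=1.1547, Δt_y=2.0000
    x: enter (2,1) at t=0.5081
    y: enter (2,2) at t=0.6200
    x: enter (1,2) at t=1.6628 ← occupied
  → r_4 = 1.6628
beam 5: φ=90°, α=195°
  dir = (cos 195°, sin 195°) = (-0.9659, -0.2588); from cell (3,1)
  next x-line at t=0.4555, next y-line at t=2.6660; Δt_x=1.0353, Δt_y=3.8637
    x: enter (2,1) at t=0.4555
    x: enter (1,1) at t=1.4908
    x: enter (0,1) at t=2.5261 ← occupied
  → r_5 = 2.5261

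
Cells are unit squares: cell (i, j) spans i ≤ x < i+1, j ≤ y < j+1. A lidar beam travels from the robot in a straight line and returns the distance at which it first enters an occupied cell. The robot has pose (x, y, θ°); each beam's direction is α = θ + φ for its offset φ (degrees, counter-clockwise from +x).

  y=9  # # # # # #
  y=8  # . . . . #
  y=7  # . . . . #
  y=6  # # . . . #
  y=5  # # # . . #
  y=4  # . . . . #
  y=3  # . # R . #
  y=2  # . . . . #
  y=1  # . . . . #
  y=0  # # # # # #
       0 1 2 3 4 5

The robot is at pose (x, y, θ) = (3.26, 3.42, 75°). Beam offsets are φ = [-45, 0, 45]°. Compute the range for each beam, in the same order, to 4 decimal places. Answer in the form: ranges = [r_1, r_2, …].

ranges = [2.0092, 5.7768, 0.5200]

beam 1: φ=-45°, α=30°
  d=(0.8660,0.5000)  start (3,3)  tX=0.8545 tY=1.1600  stride 1/|dx|=1.1547 1/|dy|=2.0000
    cross x-line → (4,3), t=0.8545
    cross y-line → (4,4), t=1.1600
    cross x-line → (5,4), t=2.0092 (wall)
  → r_1 = 2.0092
beam 2: φ=0°, α=75°
  d=(0.2588,0.9659)  start (3,3)  tX=2.8591 tY=0.6005  stride 1/|dx|=3.8637 1/|dy|=1.0353
    cross y-line → (3,4), t=0.6005
    cross y-line → (3,5), t=1.6357
    cross y-line → (3,6), t=2.6710
    cross x-line → (4,6), t=2.8591
    cross y-line → (4,7), t=3.7063
    cross y-line → (4,8), t=4.7416
    cross y-line → (4,9), t=5.7768 (wall)
  → r_2 = 5.7768
beam 3: φ=45°, α=120°
  d=(-0.5000,0.8660)  start (3,3)  tX=0.5200 tY=0.6697  stride 1/|dx|=2.0000 1/|dy|=1.1547
    cross x-line → (2,3), t=0.5200 (wall)
  → r_3 = 0.5200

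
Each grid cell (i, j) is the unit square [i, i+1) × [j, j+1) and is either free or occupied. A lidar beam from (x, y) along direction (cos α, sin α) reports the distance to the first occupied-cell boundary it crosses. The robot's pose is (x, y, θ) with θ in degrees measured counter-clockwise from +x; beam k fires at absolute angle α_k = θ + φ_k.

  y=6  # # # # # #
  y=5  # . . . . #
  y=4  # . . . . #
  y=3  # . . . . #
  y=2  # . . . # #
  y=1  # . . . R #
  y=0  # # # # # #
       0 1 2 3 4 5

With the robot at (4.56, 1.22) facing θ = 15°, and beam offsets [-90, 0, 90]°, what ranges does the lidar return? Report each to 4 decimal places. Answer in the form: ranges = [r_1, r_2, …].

ranges = [0.2278, 0.4555, 0.8075]

beam 1: φ=-90°, α=285°
  cosα=0.2588 sinα=-0.9659 | (4,1) | tMaxX 1.7000 tMaxY 0.2278 | tΔX 3.8637 tΔY 1.0353
    t=0.2278 [y] (4,0) — stop
  → r_1 = 0.2278
beam 2: φ=0°, α=15°
  cosα=0.9659 sinα=0.2588 | (4,1) | tMaxX 0.4555 tMaxY 3.0137 | tΔX 1.0353 tΔY 3.8637
    t=0.4555 [x] (5,1) — stop
  → r_2 = 0.4555
beam 3: φ=90°, α=105°
  cosα=-0.2588 sinα=0.9659 | (4,1) | tMaxX 2.1637 tMaxY 0.8075 | tΔX 3.8637 tΔY 1.0353
    t=0.8075 [y] (4,2) — stop
  → r_3 = 0.8075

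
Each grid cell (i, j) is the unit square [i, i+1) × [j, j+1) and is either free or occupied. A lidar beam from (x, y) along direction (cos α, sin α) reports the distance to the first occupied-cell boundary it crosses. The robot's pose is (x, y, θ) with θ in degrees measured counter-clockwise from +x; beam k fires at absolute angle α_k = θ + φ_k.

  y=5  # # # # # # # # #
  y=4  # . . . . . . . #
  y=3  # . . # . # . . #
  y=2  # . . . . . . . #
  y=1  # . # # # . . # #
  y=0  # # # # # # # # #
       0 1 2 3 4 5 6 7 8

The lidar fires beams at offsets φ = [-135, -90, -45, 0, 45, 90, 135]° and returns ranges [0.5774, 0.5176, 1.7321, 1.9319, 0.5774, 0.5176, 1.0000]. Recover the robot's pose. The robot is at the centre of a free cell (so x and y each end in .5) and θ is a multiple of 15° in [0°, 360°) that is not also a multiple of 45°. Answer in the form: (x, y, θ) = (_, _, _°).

The pose lattice has 22·16 = 352 candidates. Test each by forward raycasting.
  (7.5, 4.5, 345°): beam 1 = 1.7321 ≠ 0.5774 ✗
  (7.5, 4.5, 330°): beam 1 = 1.9319 ≠ 0.5774 ✗
  (4.5, 2.5, 345°): beam 1 = 1.0000 ≠ 0.5774 ✗
  …
  (3.5, 4.5, 15°): r_1=0.5774, r_2=0.5176, r_3=1.7321, r_4=1.9319, r_5=0.5774, r_6=0.5176, r_7=1.0000 — all match ✓
No second candidate reproduces the full scan.

(x, y, θ) = (3.5, 4.5, 15°)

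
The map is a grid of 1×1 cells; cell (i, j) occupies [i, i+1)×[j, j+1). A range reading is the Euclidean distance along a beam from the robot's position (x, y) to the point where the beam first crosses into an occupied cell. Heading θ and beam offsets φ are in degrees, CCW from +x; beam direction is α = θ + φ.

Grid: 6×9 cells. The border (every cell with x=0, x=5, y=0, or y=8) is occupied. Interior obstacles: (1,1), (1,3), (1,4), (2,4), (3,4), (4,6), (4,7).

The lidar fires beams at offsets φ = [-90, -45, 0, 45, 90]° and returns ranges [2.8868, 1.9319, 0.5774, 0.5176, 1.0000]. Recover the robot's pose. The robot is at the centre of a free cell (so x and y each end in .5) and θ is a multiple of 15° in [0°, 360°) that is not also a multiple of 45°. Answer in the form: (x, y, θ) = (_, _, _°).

The pose lattice has 21·16 = 336 candidates. Test each by forward raycasting.
  (2.5, 6.5, 330°): beam 1 = 1.7321 ≠ 2.8868 ✗
  (4.5, 2.5, 120°): beam 1 = 0.5774 ≠ 2.8868 ✗
  (1.5, 7.5, 300°): beam 1 = 0.5774 ≠ 2.8868 ✗
  (2.5, 5.5, 165°): beam 1 = 2.5882 ≠ 2.8868 ✗
  …
  (4.5, 3.5, 330°): r_1=2.8868, r_2=1.9319, r_3=0.5774, r_4=0.5176, r_5=1.0000 — all match ✓
Unique over the lattice → pose = (4.5, 3.5, 330°).

(x, y, θ) = (4.5, 3.5, 330°)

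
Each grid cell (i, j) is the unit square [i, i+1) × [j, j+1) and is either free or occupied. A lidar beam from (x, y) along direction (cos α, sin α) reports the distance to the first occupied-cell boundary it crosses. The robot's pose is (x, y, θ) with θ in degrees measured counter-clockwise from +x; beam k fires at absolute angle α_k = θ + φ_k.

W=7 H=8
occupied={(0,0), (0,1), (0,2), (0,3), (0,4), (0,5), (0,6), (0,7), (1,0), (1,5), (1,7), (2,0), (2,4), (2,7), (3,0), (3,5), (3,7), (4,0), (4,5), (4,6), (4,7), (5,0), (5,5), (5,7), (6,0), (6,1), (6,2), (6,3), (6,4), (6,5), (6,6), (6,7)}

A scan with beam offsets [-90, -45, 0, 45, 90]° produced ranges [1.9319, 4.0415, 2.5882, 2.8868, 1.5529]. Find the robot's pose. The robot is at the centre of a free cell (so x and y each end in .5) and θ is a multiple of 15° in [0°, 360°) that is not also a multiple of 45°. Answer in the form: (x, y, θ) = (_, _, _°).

Enumerate (i+0.5, j+0.5, θ) over the 24 free cells and 16 admissible headings. For each, cast all 5 beams and compare to the given ranges.
  (2.5, 5.5, 210°): beam 1 = 1.7321 ≠ 1.9319 ✗
  (2.5, 3.5, 285°): beam 1 = 1.5529 ≠ 1.9319 ✗
  (3.5, 6.5, 60°): beam 1 = 0.5774 ≠ 1.9319 ✗
  (3.5, 2.5, 15°): beam 1 = 1.5529 ≠ 1.9319 ✗
  (5.5, 2.5, 30°): beam 1 = 1.0000 ≠ 1.9319 ✗
  …
  (4.5, 3.5, 255°): r_1=1.9319, r_2=4.0415, r_3=2.5882, r_4=2.8868, r_5=1.5529 — all match ✓
Only this pose fits every beam.

(x, y, θ) = (4.5, 3.5, 255°)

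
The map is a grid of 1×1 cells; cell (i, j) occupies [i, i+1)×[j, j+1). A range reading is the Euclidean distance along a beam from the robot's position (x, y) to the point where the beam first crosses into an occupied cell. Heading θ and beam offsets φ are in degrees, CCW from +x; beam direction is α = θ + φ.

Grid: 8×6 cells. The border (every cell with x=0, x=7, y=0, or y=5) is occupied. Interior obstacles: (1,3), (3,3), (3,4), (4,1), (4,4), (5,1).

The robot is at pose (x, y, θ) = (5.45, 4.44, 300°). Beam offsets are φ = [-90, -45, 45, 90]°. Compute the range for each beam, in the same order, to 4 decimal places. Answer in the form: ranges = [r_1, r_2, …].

beam 1: φ=-90°, α=210°
  cosα=-0.8660 sinα=-0.5000 | (5,4) | tMaxX 0.5196 tMaxY 0.8800 | tΔX 1.1547 tΔY 2.0000
    t=0.5196 [x] (4,4) — stop
  → r_1 = 0.5196
beam 2: φ=-45°, α=255°
  cosα=-0.2588 sinα=-0.9659 | (5,4) | tMaxX 1.7387 tMaxY 0.4555 | tΔX 3.8637 tΔY 1.0353
    t=0.4555 [y] (5,3)
    t=1.4908 [y] (5,2)
    t=1.7387 [x] (4,2)
    t=2.5261 [y] (4,1) — stop
  → r_2 = 2.5261
beam 3: φ=45°, α=345°
  cosα=0.9659 sinα=-0.2588 | (5,4) | tMaxX 0.5694 tMaxY 1.7000 | tΔX 1.0353 tΔY 3.8637
    t=0.5694 [x] (6,4)
    t=1.6047 [x] (7,4) — stop
  → r_3 = 1.6047
beam 4: φ=90°, α=30°
  cosα=0.8660 sinα=0.5000 | (5,4) | tMaxX 0.6351 tMaxY 1.1200 | tΔX 1.1547 tΔY 2.0000
    t=0.6351 [x] (6,4)
    t=1.1200 [y] (6,5) — stop
  → r_4 = 1.1200

ranges = [0.5196, 2.5261, 1.6047, 1.1200]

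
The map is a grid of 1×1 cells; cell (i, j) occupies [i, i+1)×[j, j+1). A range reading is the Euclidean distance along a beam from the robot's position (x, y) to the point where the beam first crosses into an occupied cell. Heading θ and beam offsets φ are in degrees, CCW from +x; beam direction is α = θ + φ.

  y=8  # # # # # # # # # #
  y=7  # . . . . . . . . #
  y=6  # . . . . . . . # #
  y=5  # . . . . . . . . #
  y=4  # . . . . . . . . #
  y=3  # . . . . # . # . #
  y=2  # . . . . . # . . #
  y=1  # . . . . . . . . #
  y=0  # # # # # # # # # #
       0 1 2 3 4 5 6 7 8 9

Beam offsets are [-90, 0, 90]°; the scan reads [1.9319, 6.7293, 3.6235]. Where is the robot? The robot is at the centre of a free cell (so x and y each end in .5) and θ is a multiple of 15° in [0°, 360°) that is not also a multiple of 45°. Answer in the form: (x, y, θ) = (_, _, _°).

Enumerate (i+0.5, j+0.5, θ) over the 52 free cells and 16 admissible headings. For each, cast all 3 beams and compare to the given ranges.
  (4.5, 4.5, 165°): beam 1 = 3.6235 ≠ 1.9319 ✗
  (1.5, 2.5, 255°): beam 1 = 0.5176 ≠ 1.9319 ✗
  (6.5, 5.5, 345°): beam 2 = 2.5882 ≠ 6.7293 ✗
  (3.5, 2.5, 15°): beam 1 = 1.5529 ≠ 1.9319 ✗
  …
  (4.5, 7.5, 255°): r_1=1.9319, r_2=6.7293, r_3=3.6235 — all match ✓
Only this pose fits every beam.

(x, y, θ) = (4.5, 7.5, 255°)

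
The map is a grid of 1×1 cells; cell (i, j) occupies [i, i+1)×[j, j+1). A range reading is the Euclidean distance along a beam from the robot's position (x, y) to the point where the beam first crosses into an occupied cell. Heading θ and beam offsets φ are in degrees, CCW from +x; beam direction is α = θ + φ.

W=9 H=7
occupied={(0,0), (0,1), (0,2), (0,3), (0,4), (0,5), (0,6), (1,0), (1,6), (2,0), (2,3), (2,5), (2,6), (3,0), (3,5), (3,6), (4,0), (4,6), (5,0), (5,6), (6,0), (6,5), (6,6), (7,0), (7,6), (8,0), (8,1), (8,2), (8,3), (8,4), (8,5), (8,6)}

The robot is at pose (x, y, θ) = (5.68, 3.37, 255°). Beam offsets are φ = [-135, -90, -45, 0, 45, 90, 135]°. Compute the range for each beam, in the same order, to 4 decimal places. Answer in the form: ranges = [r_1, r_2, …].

beam 1: φ=-135°, α=120°
  d=(-0.5000,0.8660)  start (5,3)  tX=1.3600 tY=0.7275  stride 1/|dx|=2.0000 1/|dy|=1.1547
    cross y-line → (5,4), t=0.7275
    cross x-line → (4,4), t=1.3600
    cross y-line → (4,5), t=1.8822
    cross y-line → (4,6), t=3.0369 (wall)
  → r_1 = 3.0369
beam 2: φ=-90°, α=165°
  d=(-0.9659,0.2588)  start (5,3)  tX=0.7040 tY=2.4341  stride 1/|dx|=1.0353 1/|dy|=3.8637
    cross x-line → (4,3), t=0.7040
    cross x-line → (3,3), t=1.7393
    cross y-line → (3,4), t=2.4341
    cross x-line → (2,4), t=2.7745
    cross x-line → (1,4), t=3.8098
    cross x-line → (0,4), t=4.8451 (wall)
  → r_2 = 4.8451
beam 3: φ=-45°, α=210°
  d=(-0.8660,-0.5000)  start (5,3)  tX=0.7852 tY=0.7400  stride 1/|dx|=1.1547 1/|dy|=2.0000
    cross y-line → (5,2), t=0.7400
    cross x-line → (4,2), t=0.7852
    cross x-line → (3,2), t=1.9399
    cross y-line → (3,1), t=2.7400
    cross x-line → (2,1), t=3.0946
    cross x-line → (1,1), t=4.2493
    cross y-line → (1,0), t=4.7400 (wall)
  → r_3 = 4.7400
beam 4: φ=0°, α=255°
  d=(-0.2588,-0.9659)  start (5,3)  tX=2.6273 tY=0.3831  stride 1/|dx|=3.8637 1/|dy|=1.0353
    cross y-line → (5,2), t=0.3831
    cross y-line → (5,1), t=1.4183
    cross y-line → (5,0), t=2.4536 (wall)
  → r_4 = 2.4536
beam 5: φ=45°, α=300°
  d=(0.5000,-0.8660)  start (5,3)  tX=0.6400 tY=0.4272  stride 1/|dx|=2.0000 1/|dy|=1.1547
    cross y-line → (5,2), t=0.4272
    cross x-line → (6,2), t=0.6400
    cross y-line → (6,1), t=1.5819
    cross x-line → (7,1), t=2.6400
    cross y-line → (7,0), t=2.7366 (wall)
  → r_5 = 2.7366
beam 6: φ=90°, α=345°
  d=(0.9659,-0.2588)  start (5,3)  tX=0.3313 tY=1.4296  stride 1/|dx|=1.0353 1/|dy|=3.8637
    cross x-line → (6,3), t=0.3313
    cross x-line → (7,3), t=1.3666
    cross y-line → (7,2), t=1.4296
    cross x-line → (8,2), t=2.4018 (wall)
  → r_6 = 2.4018
beam 7: φ=135°, α=30°
  d=(0.8660,0.5000)  start (5,3)  tX=0.3695 tY=1.2600  stride 1/|dx|=1.1547 1/|dy|=2.0000
    cross x-line → (6,3), t=0.3695
    cross y-line → (6,4), t=1.2600
    cross x-line → (7,4), t=1.5242
    cross x-line → (8,4), t=2.6789 (wall)
  → r_7 = 2.6789

ranges = [3.0369, 4.8451, 4.7400, 2.4536, 2.7366, 2.4018, 2.6789]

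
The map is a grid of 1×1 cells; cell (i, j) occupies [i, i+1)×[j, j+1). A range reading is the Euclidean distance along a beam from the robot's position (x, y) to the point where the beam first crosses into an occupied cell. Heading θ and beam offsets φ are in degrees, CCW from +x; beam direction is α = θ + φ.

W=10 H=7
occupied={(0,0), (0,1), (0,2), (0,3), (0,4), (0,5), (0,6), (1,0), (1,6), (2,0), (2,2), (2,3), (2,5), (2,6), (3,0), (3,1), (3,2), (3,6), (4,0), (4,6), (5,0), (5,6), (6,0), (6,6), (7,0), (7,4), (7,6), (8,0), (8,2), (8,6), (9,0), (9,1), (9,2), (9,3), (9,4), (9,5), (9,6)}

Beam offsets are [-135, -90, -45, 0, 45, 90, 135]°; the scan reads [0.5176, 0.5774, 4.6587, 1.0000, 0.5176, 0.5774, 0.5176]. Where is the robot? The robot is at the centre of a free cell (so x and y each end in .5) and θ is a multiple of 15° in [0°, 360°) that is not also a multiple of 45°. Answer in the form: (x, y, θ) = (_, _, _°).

(x, y, θ) = (8.5, 1.5, 210°)

Enumerate (i+0.5, j+0.5, θ) over the 33 free cells and 16 admissible headings. For each, cast all 7 beams and compare to the given ranges.
  (5.5, 4.5, 15°): beam 1 = 3.0000 ≠ 0.5176 ✗
  (7.5, 1.5, 105°): beam 1 = 1.0000 ≠ 0.5176 ✗
  (8.5, 3.5, 60°): beam 3 = 0.5176 ≠ 4.6587 ✗
  (5.5, 3.5, 300°): beam 1 = 4.6587 ≠ 0.5176 ✗
  (4.5, 2.5, 210°): beam 1 = 3.6235 ≠ 0.5176 ✗
  …
  (8.5, 1.5, 210°): r_1=0.5176, r_2=0.5774, r_3=4.6587, r_4=1.0000, r_5=0.5176, r_6=0.5774, r_7=0.5176 — all match ✓
No second candidate reproduces the full scan.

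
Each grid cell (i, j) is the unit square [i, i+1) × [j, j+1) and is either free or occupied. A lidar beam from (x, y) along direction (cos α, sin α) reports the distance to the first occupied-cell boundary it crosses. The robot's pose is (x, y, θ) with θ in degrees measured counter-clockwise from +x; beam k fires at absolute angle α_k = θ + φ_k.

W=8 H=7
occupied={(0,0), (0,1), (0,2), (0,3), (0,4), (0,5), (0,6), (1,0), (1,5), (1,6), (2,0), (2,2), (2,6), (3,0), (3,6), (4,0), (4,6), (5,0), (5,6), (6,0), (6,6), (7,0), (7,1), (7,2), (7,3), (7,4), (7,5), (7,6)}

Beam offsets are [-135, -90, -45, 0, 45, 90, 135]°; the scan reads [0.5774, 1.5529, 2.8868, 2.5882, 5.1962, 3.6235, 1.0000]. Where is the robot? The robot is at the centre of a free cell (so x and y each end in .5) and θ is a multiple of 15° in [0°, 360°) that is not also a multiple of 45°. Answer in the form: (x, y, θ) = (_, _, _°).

(x, y, θ) = (3.5, 5.5, 255°)

Candidates: 28 free-cell centres × 16 headings = 448 poses. Raycast each; keep the one whose scan matches to 4 dp.
  (5.5, 1.5, 345°): beam 1 = 1.0000 ≠ 0.5774 ✗
  (4.5, 5.5, 345°): beam 1 = 4.0415 ≠ 0.5774 ✗
  (2.5, 1.5, 75°): beam 2 = 1.9319 ≠ 1.5529 ✗
  …
  (3.5, 5.5, 255°): r_1=0.5774, r_2=1.5529, r_3=2.8868, r_4=2.5882, r_5=5.1962, r_6=3.6235, r_7=1.0000 — all match ✓
No second candidate reproduces the full scan.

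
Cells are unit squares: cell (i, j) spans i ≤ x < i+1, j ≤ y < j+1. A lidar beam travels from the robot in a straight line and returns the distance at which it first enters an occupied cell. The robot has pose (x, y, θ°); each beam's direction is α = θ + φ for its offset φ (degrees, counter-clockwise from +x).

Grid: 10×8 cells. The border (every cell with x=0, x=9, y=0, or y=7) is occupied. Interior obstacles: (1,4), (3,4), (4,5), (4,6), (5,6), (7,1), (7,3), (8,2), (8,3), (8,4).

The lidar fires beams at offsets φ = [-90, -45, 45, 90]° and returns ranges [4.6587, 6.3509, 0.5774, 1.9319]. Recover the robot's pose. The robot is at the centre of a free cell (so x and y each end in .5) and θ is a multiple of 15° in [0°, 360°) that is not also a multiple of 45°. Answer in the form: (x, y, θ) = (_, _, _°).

Candidates: 38 free-cell centres × 16 headings = 608 poses. Raycast each; keep the one whose scan matches to 4 dp.
  (3.5, 1.5, 300°): beam 1 = 1.0000 ≠ 4.6587 ✗
  (5.5, 3.5, 300°): beam 1 = 5.0000 ≠ 4.6587 ✗
  (3.5, 5.5, 60°): beam 1 = 0.5774 ≠ 4.6587 ✗
  (2.5, 3.5, 210°): beam 1 = 1.0000 ≠ 4.6587 ✗
  (1.5, 2.5, 165°): beam 1 = 1.5529 ≠ 4.6587 ✗
  …
  (3.5, 3.5, 75°): r_1=4.6587, r_2=6.3509, r_3=0.5774, r_4=1.9319 — all match ✓
Only this pose fits every beam.

(x, y, θ) = (3.5, 3.5, 75°)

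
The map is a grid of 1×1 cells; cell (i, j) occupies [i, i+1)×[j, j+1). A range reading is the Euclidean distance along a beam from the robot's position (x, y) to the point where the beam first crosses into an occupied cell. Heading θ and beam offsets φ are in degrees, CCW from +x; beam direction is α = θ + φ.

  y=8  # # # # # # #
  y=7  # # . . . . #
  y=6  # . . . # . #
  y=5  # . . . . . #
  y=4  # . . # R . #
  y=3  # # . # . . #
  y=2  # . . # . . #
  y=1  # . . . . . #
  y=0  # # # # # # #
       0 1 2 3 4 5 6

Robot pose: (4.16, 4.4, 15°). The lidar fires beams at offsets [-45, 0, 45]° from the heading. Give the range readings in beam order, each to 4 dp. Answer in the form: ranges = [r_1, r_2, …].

ranges = [2.1246, 1.9049, 3.6800]

beam 1: φ=-45°, α=330°
  dir = (cos 330°, sin 330°) = (0.8660, -0.5000); from cell (4,4)
  next x-line at t=0.9699, next y-line at t=0.8000; Δt_x=1.1547, Δt_y=2.0000
    y: enter (4,3) at t=0.8000
    x: enter (5,3) at t=0.9699
    x: enter (6,3) at t=2.1246 ← occupied
  → r_1 = 2.1246
beam 2: φ=0°, α=15°
  dir = (cos 15°, sin 15°) = (0.9659, 0.2588); from cell (4,4)
  next x-line at t=0.8696, next y-line at t=2.3182; Δt_x=1.0353, Δt_y=3.8637
    x: enter (5,4) at t=0.8696
    x: enter (6,4) at t=1.9049 ← occupied
  → r_2 = 1.9049
beam 3: φ=45°, α=60°
  dir = (cos 60°, sin 60°) = (0.5000, 0.8660); from cell (4,4)
  next x-line at t=1.6800, next y-line at t=0.6928; Δt_x=2.0000, Δt_y=1.1547
    y: enter (4,5) at t=0.6928
    x: enter (5,5) at t=1.6800
    y: enter (5,6) at t=1.8475
    y: enter (5,7) at t=3.0022
    x: enter (6,7) at t=3.6800 ← occupied
  → r_3 = 3.6800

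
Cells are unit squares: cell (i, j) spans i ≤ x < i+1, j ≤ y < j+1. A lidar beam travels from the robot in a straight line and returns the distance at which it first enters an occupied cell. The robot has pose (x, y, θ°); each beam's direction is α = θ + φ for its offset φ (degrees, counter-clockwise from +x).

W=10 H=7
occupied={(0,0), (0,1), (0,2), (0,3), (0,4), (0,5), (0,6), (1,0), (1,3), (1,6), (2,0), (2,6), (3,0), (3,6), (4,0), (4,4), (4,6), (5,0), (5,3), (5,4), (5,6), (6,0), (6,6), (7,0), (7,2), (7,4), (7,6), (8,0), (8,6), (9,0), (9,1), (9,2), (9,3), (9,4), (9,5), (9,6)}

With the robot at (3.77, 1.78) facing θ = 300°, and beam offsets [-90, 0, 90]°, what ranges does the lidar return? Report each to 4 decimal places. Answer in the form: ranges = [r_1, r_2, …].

ranges = [1.5600, 0.9007, 2.4400]

beam 1: φ=-90°, α=210°
  d=(-0.8660,-0.5000)  start (3,1)  tX=0.8891 tY=1.5600  stride 1/|dx|=1.1547 1/|dy|=2.0000
    cross x-line → (2,1), t=0.8891
    cross y-line → (2,0), t=1.5600 (wall)
  → r_1 = 1.5600
beam 2: φ=0°, α=300°
  d=(0.5000,-0.8660)  start (3,1)  tX=0.4600 tY=0.9007  stride 1/|dx|=2.0000 1/|dy|=1.1547
    cross x-line → (4,1), t=0.4600
    cross y-line → (4,0), t=0.9007 (wall)
  → r_2 = 0.9007
beam 3: φ=90°, α=30°
  d=(0.8660,0.5000)  start (3,1)  tX=0.2656 tY=0.4400  stride 1/|dx|=1.1547 1/|dy|=2.0000
    cross x-line → (4,1), t=0.2656
    cross y-line → (4,2), t=0.4400
    cross x-line → (5,2), t=1.4203
    cross y-line → (5,3), t=2.4400 (wall)
  → r_3 = 2.4400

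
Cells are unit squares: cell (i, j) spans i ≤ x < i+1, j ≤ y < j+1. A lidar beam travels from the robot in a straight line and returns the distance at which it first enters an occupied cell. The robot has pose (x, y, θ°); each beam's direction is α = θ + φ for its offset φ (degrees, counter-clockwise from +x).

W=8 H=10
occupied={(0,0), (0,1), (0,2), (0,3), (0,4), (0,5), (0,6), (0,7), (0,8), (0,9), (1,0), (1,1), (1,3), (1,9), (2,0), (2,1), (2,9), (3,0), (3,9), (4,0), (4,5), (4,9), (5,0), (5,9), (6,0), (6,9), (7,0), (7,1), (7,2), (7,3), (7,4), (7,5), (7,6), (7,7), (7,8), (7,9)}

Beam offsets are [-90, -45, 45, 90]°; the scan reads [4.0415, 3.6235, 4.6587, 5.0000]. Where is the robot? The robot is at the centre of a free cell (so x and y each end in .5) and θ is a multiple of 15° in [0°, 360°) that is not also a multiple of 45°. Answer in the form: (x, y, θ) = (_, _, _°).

(x, y, θ) = (3.5, 4.5, 30°)

Candidates: 44 free-cell centres × 16 headings = 704 poses. Raycast each; keep the one whose scan matches to 4 dp.
  (6.5, 6.5, 120°): beam 1 = 0.5774 ≠ 4.0415 ✗
  (1.5, 2.5, 15°): beam 1 = 0.5176 ≠ 4.0415 ✗
  (2.5, 5.5, 195°): beam 1 = 3.6235 ≠ 4.0415 ✗
  …
  (3.5, 4.5, 30°): r_1=4.0415, r_2=3.6235, r_3=4.6587, r_4=5.0000 — all match ✓
Only this pose fits every beam.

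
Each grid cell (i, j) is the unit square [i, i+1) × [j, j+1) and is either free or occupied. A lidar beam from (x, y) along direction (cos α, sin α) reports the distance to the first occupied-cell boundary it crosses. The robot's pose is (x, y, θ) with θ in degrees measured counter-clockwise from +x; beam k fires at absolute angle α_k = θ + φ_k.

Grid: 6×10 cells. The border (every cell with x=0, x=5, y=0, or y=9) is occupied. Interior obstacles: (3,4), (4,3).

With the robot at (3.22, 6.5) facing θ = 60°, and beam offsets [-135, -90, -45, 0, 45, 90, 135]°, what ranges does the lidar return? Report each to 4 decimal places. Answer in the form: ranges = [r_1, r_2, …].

ranges = [1.5529, 2.0554, 1.8428, 2.8868, 2.5882, 2.5634, 2.2983]

beam 1: φ=-135°, α=285°
  d=(0.2588,-0.9659)  start (3,6)  tX=3.0137 tY=0.5176  stride 1/|dx|=3.8637 1/|dy|=1.0353
    cross y-line → (3,5), t=0.5176
    cross y-line → (3,4), t=1.5529 (wall)
  → r_1 = 1.5529
beam 2: φ=-90°, α=330°
  d=(0.8660,-0.5000)  start (3,6)  tX=0.9007 tY=1.0000  stride 1/|dx|=1.1547 1/|dy|=2.0000
    cross x-line → (4,6), t=0.9007
    cross y-line → (4,5), t=1.0000
    cross x-line → (5,5), t=2.0554 (wall)
  → r_2 = 2.0554
beam 3: φ=-45°, α=15°
  d=(0.9659,0.2588)  start (3,6)  tX=0.8075 tY=1.9319  stride 1/|dx|=1.0353 1/|dy|=3.8637
    cross x-line → (4,6), t=0.8075
    cross x-line → (5,6), t=1.8428 (wall)
  → r_3 = 1.8428
beam 4: φ=0°, α=60°
  d=(0.5000,0.8660)  start (3,6)  tX=1.5600 tY=0.5774  stride 1/|dx|=2.0000 1/|dy|=1.1547
    cross y-line → (3,7), t=0.5774
    cross x-line → (4,7), t=1.5600
    cross y-line → (4,8), t=1.7321
    cross y-line → (4,9), t=2.8868 (wall)
  → r_4 = 2.8868
beam 5: φ=45°, α=105°
  d=(-0.2588,0.9659)  start (3,6)  tX=0.8500 tY=0.5176  stride 1/|dx|=3.8637 1/|dy|=1.0353
    cross y-line → (3,7), t=0.5176
    cross x-line → (2,7), t=0.8500
    cross y-line → (2,8), t=1.5529
    cross y-line → (2,9), t=2.5882 (wall)
  → r_5 = 2.5882
beam 6: φ=90°, α=150°
  d=(-0.8660,0.5000)  start (3,6)  tX=0.2540 tY=1.0000  stride 1/|dx|=1.1547 1/|dy|=2.0000
    cross x-line → (2,6), t=0.2540
    cross y-line → (2,7), t=1.0000
    cross x-line → (1,7), t=1.4087
    cross x-line → (0,7), t=2.5634 (wall)
  → r_6 = 2.5634
beam 7: φ=135°, α=195°
  d=(-0.9659,-0.2588)  start (3,6)  tX=0.2278 tY=1.9319  stride 1/|dx|=1.0353 1/|dy|=3.8637
    cross x-line → (2,6), t=0.2278
    cross x-line → (1,6), t=1.2630
    cross y-line → (1,5), t=1.9319
    cross x-line → (0,5), t=2.2983 (wall)
  → r_7 = 2.2983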